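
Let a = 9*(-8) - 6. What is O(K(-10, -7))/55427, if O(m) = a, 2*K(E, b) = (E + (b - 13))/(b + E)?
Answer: -78/55427 ≈ -0.0014073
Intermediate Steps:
K(E, b) = (-13 + E + b)/(2*(E + b)) (K(E, b) = ((E + (b - 13))/(b + E))/2 = ((E + (-13 + b))/(E + b))/2 = ((-13 + E + b)/(E + b))/2 = (-13 + E + b)/(2*(E + b)))
a = -78 (a = -72 - 6 = -78)
O(m) = -78
O(K(-10, -7))/55427 = -78/55427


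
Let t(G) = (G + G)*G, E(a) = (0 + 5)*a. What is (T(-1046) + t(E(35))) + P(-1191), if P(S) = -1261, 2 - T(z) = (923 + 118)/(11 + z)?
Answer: 20697242/345 ≈ 59992.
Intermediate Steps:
T(z) = 2 - 1041/(11 + z) (T(z) = 2 - (923 + 118)/(11 + z) = 2 - 1041/(11 + z))
E(a) = 5*a
t(G) = 2*G**2 (t(G) = (2*G)*G = 2*G**2)
(T(-1046) + t(E(35))) + P(-1191) = ((-1019 + 2*(-1046))/(11 - 1046) + 2*(5*35)**2) - 1261 = ((-1019 - 2092)/(-1035) + 2*175**2) - 1261 = (-1/1035*(-3111) + 2*30625) - 1261 = (1037/345 + 61250) - 1261 = 21132287/345 - 1261 = 20697242/345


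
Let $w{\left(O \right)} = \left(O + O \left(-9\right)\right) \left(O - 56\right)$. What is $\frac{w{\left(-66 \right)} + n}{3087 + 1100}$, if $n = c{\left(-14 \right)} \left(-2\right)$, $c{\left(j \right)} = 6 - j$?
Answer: $- \frac{64456}{4187} \approx -15.394$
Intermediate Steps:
$w{\left(O \right)} = - 8 O \left(-56 + O\right)$ ($w{\left(O \right)} = \left(O - 9 O\right) \left(-56 + O\right) = - 8 O \left(-56 + O\right)$)
$n = -40$ ($n = \left(6 - -14\right) \left(-2\right) = \left(6 + 14\right) \left(-2\right) = 20 \left(-2\right) = -40$)
$\frac{w{\left(-66 \right)} + n}{3087 + 1100} = \frac{8 \left(-66\right) \left(56 - -66\right) - 40}{3087 + 1100} = \frac{8 \left(-66\right) \left(56 + 66\right) - 40}{4187} = \left(8 \left(-66\right) 122 - 40\right) \frac{1}{4187} = \left(-64416 - 40\right) \frac{1}{4187} = \left(-64456\right) \frac{1}{4187} = - \frac{64456}{4187}$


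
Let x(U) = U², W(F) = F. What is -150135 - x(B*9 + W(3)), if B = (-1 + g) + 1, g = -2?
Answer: -150360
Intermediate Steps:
B = -2 (B = (-1 - 2) + 1 = -3 + 1 = -2)
-150135 - x(B*9 + W(3)) = -150135 - (-2*9 + 3)² = -150135 - (-18 + 3)² = -150135 - 1*(-15)² = -150135 - 1*225 = -150135 - 225 = -150360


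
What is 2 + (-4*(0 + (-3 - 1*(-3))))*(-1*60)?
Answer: 2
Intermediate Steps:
2 + (-4*(0 + (-3 - 1*(-3))))*(-1*60) = 2 - 4*(0 + (-3 + 3))*(-60) = 2 - 4*(0 + 0)*(-60) = 2 - 4*0*(-60) = 2 + 0*(-60) = 2 + 0 = 2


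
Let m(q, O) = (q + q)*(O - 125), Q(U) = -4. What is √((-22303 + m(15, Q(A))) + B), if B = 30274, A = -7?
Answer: √4101 ≈ 64.039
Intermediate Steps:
m(q, O) = 2*q*(-125 + O) (m(q, O) = (2*q)*(-125 + O) = 2*q*(-125 + O))
√((-22303 + m(15, Q(A))) + B) = √((-22303 + 2*15*(-125 - 4)) + 30274) = √((-22303 + 2*15*(-129)) + 30274) = √((-22303 - 3870) + 30274) = √(-26173 + 30274) = √4101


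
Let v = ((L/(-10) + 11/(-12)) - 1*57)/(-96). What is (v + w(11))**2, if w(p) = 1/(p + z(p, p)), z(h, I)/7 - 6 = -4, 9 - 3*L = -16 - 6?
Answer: 4380649/10240000 ≈ 0.42780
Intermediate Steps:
L = 31/3 (L = 3 - (-16 - 6)/3 = 3 - 1/3*(-22) = 3 + 22/3 = 31/3 ≈ 10.333)
z(h, I) = 14 (z(h, I) = 42 + 7*(-4) = 42 - 28 = 14)
w(p) = 1/(14 + p) (w(p) = 1/(p + 14) = 1/(14 + p))
v = 393/640 (v = (((31/3)/(-10) + 11/(-12)) - 1*57)/(-96) = (((31/3)*(-1/10) + 11*(-1/12)) - 57)*(-1/96) = ((-31/30 - 11/12) - 57)*(-1/96) = (-39/20 - 57)*(-1/96) = -1179/20*(-1/96) = 393/640 ≈ 0.61406)
(v + w(11))**2 = (393/640 + 1/(14 + 11))**2 = (393/640 + 1/25)**2 = (2093/3200)**2 = 4380649/10240000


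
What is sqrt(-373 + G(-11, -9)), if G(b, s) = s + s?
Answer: I*sqrt(391) ≈ 19.774*I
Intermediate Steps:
G(b, s) = 2*s
sqrt(-373 + G(-11, -9)) = sqrt(-373 + 2*(-9)) = sqrt(-373 - 18) = sqrt(-391) = I*sqrt(391)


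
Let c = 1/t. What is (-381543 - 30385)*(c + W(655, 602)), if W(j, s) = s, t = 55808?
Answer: -1729913107747/6976 ≈ -2.4798e+8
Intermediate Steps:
c = 1/55808 ≈ 1.7919e-5
(-381543 - 30385)*(c + W(655, 602)) = (-381543 - 30385)*(1/55808 + 602) = -411928*33596417/55808 = -1729913107747/6976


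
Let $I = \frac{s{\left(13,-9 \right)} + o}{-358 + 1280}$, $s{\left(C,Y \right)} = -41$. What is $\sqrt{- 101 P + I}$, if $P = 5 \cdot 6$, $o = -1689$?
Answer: $\frac{i \sqrt{644337395}}{461} \approx 55.063 i$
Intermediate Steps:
$P = 30$
$I = - \frac{865}{461}$ ($I = \frac{-41 - 1689}{-358 + 1280} = - \frac{1730}{922} = \left(-1730\right) \frac{1}{922} = - \frac{865}{461} \approx -1.8764$)
$\sqrt{- 101 P + I} = \sqrt{\left(-101\right) 30 - \frac{865}{461}} = \sqrt{-3030 - \frac{865}{461}} = \sqrt{- \frac{1397695}{461}} = \frac{i \sqrt{644337395}}{461}$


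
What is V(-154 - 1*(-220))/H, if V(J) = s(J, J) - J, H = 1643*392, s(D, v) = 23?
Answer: -43/644056 ≈ -6.6764e-5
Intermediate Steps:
H = 644056
V(J) = 23 - J
V(-154 - 1*(-220))/H = (23 - (-154 - 1*(-220)))/644056 = (23 - (-154 + 220))*(1/644056) = (23 - 1*66)*(1/644056) = (23 - 66)*(1/644056) = -43*1/644056 = -43/644056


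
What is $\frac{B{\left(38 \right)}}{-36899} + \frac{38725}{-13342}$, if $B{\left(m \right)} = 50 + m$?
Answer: $- \frac{1430087871}{492306458} \approx -2.9049$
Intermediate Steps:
$\frac{B{\left(38 \right)}}{-36899} + \frac{38725}{-13342} = \frac{50 + 38}{-36899} + \frac{38725}{-13342} = 88 \left(- \frac{1}{36899}\right) + 38725 \left(- \frac{1}{13342}\right) = - \frac{88}{36899} - \frac{38725}{13342} = - \frac{1430087871}{492306458}$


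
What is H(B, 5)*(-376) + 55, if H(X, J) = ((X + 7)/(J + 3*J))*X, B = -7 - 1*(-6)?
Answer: 839/5 ≈ 167.80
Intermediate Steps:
B = -1 (B = -7 + 6 = -1)
H(X, J) = X*(7 + X)/(4*J) (H(X, J) = ((7 + X)/((4*J)))*X = ((7 + X)*(1/(4*J)))*X = ((7 + X)/(4*J))*X = X*(7 + X)/(4*J))
H(B, 5)*(-376) + 55 = ((1/4)*(-1)*(7 - 1)/5)*(-376) + 55 = ((1/4)*(-1)*(1/5)*6)*(-376) + 55 = -3/10*(-376) + 55 = 564/5 + 55 = 839/5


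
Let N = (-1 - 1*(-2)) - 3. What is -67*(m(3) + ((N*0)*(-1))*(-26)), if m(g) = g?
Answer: -201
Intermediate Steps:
N = -2 (N = (-1 + 2) - 3 = 1 - 3 = -2)
-67*(m(3) + ((N*0)*(-1))*(-26)) = -67*(3 + (-2*0*(-1))*(-26)) = -67*(3 + (0*(-1))*(-26)) = -67*(3 + 0*(-26)) = -67*(3 + 0) = -67*3 = -201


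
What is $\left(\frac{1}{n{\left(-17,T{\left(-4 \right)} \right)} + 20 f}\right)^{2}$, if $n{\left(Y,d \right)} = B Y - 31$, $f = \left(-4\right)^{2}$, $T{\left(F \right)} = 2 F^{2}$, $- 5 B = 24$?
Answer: $\frac{25}{3433609} \approx 7.281 \cdot 10^{-6}$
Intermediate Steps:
$B = - \frac{24}{5}$ ($B = \left(- \frac{1}{5}\right) 24 = - \frac{24}{5} \approx -4.8$)
$f = 16$
$n{\left(Y,d \right)} = -31 - \frac{24 Y}{5}$ ($n{\left(Y,d \right)} = - \frac{24 Y}{5} - 31 = -31 - \frac{24 Y}{5}$)
$\left(\frac{1}{n{\left(-17,T{\left(-4 \right)} \right)} + 20 f}\right)^{2} = \left(\frac{1}{\left(-31 - - \frac{408}{5}\right) + 20 \cdot 16}\right)^{2} = \left(\frac{1}{\left(-31 + \frac{408}{5}\right) + 320}\right)^{2} = \left(\frac{1}{\frac{253}{5} + 320}\right)^{2} = \left(\frac{1}{\frac{1853}{5}}\right)^{2} = \left(\frac{5}{1853}\right)^{2} = \frac{25}{3433609}$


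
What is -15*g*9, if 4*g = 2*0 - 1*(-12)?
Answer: -405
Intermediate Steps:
g = 3 (g = (2*0 - 1*(-12))/4 = (0 + 12)/4 = (¼)*12 = 3)
-15*g*9 = -15*3*9 = -45*9 = -405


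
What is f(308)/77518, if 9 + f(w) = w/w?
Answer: -4/38759 ≈ -0.00010320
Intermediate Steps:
f(w) = -8 (f(w) = -9 + w/w = -9 + 1 = -8)
f(308)/77518 = -8/77518 = -8*1/77518 = -4/38759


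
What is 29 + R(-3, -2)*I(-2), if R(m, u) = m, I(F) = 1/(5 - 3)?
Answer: 55/2 ≈ 27.500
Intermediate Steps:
I(F) = ½ (I(F) = 1/2 = ½)
29 + R(-3, -2)*I(-2) = 29 - 3*½ = 29 - 3/2 = 55/2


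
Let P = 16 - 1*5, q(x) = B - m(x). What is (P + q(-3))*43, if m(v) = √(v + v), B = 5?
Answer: 688 - 43*I*√6 ≈ 688.0 - 105.33*I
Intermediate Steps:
m(v) = √2*√v (m(v) = √(2*v) = √2*√v)
q(x) = 5 - √2*√x
P = 11 (P = 16 - 5 = 11)
(P + q(-3))*43 = (11 + (5 - √2*√(-3)))*43 = (11 + (5 - √2*I*√3))*43 = (11 + (5 - I*√6))*43 = (16 - I*√6)*43 = 688 - 43*I*√6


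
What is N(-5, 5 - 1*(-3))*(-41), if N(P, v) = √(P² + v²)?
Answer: -41*√89 ≈ -386.79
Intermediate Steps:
N(-5, 5 - 1*(-3))*(-41) = √((-5)² + (5 - 1*(-3))²)*(-41) = √(25 + (5 + 3)²)*(-41) = √(25 + 8²)*(-41) = √(25 + 64)*(-41) = √89*(-41) = -41*√89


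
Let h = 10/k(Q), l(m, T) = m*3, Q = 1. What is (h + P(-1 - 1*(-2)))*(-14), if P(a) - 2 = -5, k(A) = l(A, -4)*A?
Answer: -14/3 ≈ -4.6667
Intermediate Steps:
l(m, T) = 3*m
k(A) = 3*A² (k(A) = (3*A)*A = 3*A²)
h = 10/3 (h = 10/((3*1²)) = 10/((3*1)) = 10/3 ≈ 3.3333)
P(a) = -3 (P(a) = 2 - 5 = -3)
(h + P(-1 - 1*(-2)))*(-14) = (10/3 - 3)*(-14) = (⅓)*(-14) = -14/3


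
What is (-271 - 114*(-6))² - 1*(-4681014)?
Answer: 4851583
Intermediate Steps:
(-271 - 114*(-6))² - 1*(-4681014) = (-271 + 684)² + 4681014 = 413² + 4681014 = 170569 + 4681014 = 4851583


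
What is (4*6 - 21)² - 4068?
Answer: -4059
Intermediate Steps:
(4*6 - 21)² - 4068 = (24 - 21)² - 4068 = 3² - 4068 = 9 - 4068 = -4059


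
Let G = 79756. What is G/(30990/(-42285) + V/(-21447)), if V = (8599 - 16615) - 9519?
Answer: 1607325140436/1707221 ≈ 9.4149e+5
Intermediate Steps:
V = -17535 (V = -8016 - 9519 = -17535)
G/(30990/(-42285) + V/(-21447)) = 79756/(30990/(-42285) - 17535/(-21447)) = 79756/(30990*(-1/42285) - 17535*(-1/21447)) = 79756/(-2066/2819 + 5845/7149) = 79756/(1707221/20153031) = 79756*(20153031/1707221) = 1607325140436/1707221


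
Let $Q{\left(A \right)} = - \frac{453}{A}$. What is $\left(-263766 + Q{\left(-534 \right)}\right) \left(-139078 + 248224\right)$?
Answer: $- \frac{2562213100881}{89} \approx -2.8789 \cdot 10^{10}$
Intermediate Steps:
$\left(-263766 + Q{\left(-534 \right)}\right) \left(-139078 + 248224\right) = \left(-263766 - \frac{453}{-534}\right) \left(-139078 + 248224\right) = \left(-263766 - - \frac{151}{178}\right) 109146 = \left(-263766 + \frac{151}{178}\right) 109146 = \left(- \frac{46950197}{178}\right) 109146 = - \frac{2562213100881}{89}$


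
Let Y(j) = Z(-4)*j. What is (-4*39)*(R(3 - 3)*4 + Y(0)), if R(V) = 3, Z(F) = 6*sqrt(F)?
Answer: -1872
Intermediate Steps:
Y(j) = 12*I*j (Y(j) = (6*sqrt(-4))*j = (6*(2*I))*j = (12*I)*j = 12*I*j)
(-4*39)*(R(3 - 3)*4 + Y(0)) = (-4*39)*(3*4 + 12*I*0) = -156*(12 + 0) = -156*12 = -1872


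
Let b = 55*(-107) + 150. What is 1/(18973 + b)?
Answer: 1/13238 ≈ 7.5540e-5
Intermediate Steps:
b = -5735 (b = -5885 + 150 = -5735)
1/(18973 + b) = 1/(18973 - 5735) = 1/13238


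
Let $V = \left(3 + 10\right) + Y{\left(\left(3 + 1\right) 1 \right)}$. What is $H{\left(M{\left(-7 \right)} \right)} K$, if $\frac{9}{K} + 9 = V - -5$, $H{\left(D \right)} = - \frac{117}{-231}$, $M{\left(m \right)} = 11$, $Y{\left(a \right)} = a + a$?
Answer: $\frac{351}{1309} \approx 0.26814$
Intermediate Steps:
$Y{\left(a \right)} = 2 a$
$V = 21$ ($V = \left(3 + 10\right) + 2 \left(3 + 1\right) 1 = 13 + 2 \cdot 4 \cdot 1 = 13 + 2 \cdot 4 = 13 + 8 = 21$)
$H{\left(D \right)} = \frac{39}{77}$ ($H{\left(D \right)} = \left(-117\right) \left(- \frac{1}{231}\right) = \frac{39}{77}$)
$K = \frac{9}{17}$ ($K = \frac{9}{-9 + \left(21 - -5\right)} = \frac{9}{-9 + \left(21 + 5\right)} = \frac{9}{-9 + 26} = \frac{9}{17} \approx 0.52941$)
$H{\left(M{\left(-7 \right)} \right)} K = \frac{39}{77} \cdot \frac{9}{17} = \frac{351}{1309}$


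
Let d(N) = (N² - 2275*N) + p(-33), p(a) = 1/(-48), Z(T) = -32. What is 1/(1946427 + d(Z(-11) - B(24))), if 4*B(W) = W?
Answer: 48/97647407 ≈ 4.9156e-7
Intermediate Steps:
B(W) = W/4
p(a) = -1/48
d(N) = -1/48 + N² - 2275*N (d(N) = (N² - 2275*N) - 1/48 = -1/48 + N² - 2275*N)
1/(1946427 + d(Z(-11) - B(24))) = 1/(1946427 + (-1/48 + (-32 - 24/4)² - 2275*(-32 - 24/4))) = 1/(1946427 + (-1/48 + (-32 - 1*6)² - 2275*(-32 - 1*6))) = 1/(1946427 + (-1/48 + (-32 - 6)² - 2275*(-32 - 6))) = 1/(1946427 + (-1/48 + (-38)² - 2275*(-38))) = 1/(1946427 + (-1/48 + 1444 + 86450)) = 1/(1946427 + 4218911/48) = 1/(97647407/48) = 48/97647407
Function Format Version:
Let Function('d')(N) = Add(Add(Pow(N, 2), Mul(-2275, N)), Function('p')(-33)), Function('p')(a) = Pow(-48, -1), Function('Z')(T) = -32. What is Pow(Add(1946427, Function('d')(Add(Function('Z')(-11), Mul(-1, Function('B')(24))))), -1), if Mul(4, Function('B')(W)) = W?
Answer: Rational(48, 97647407) ≈ 4.9156e-7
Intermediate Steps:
Function('B')(W) = Mul(Rational(1, 4), W)
Function('p')(a) = Rational(-1, 48)
Function('d')(N) = Add(Rational(-1, 48), Pow(N, 2), Mul(-2275, N)) (Function('d')(N) = Add(Add(Pow(N, 2), Mul(-2275, N)), Rational(-1, 48)) = Add(Rational(-1, 48), Pow(N, 2), Mul(-2275, N)))
Pow(Add(1946427, Function('d')(Add(Function('Z')(-11), Mul(-1, Function('B')(24))))), -1) = Pow(Add(1946427, Add(Rational(-1, 48), Pow(Add(-32, Mul(-1, Mul(Rational(1, 4), 24))), 2), Mul(-2275, Add(-32, Mul(-1, Mul(Rational(1, 4), 24)))))), -1) = Pow(Add(1946427, Add(Rational(-1, 48), Pow(Add(-32, Mul(-1, 6)), 2), Mul(-2275, Add(-32, Mul(-1, 6))))), -1) = Pow(Add(1946427, Add(Rational(-1, 48), Pow(Add(-32, -6), 2), Mul(-2275, Add(-32, -6)))), -1) = Pow(Add(1946427, Add(Rational(-1, 48), Pow(-38, 2), Mul(-2275, -38))), -1) = Pow(Add(1946427, Add(Rational(-1, 48), 1444, 86450)), -1) = Pow(Add(1946427, Rational(4218911, 48)), -1) = Pow(Rational(97647407, 48), -1) = Rational(48, 97647407)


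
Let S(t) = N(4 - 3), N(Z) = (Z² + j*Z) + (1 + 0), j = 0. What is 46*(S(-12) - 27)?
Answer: -1150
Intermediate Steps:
N(Z) = 1 + Z² (N(Z) = (Z² + 0*Z) + (1 + 0) = (Z² + 0) + 1 = Z² + 1 = 1 + Z²)
S(t) = 2 (S(t) = 1 + (4 - 3)² = 1 + 1² = 1 + 1 = 2)
46*(S(-12) - 27) = 46*(2 - 27) = 46*(-25) = -1150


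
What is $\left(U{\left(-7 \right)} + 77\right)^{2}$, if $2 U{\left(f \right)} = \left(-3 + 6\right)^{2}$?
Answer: $\frac{26569}{4} \approx 6642.3$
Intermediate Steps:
$U{\left(f \right)} = \frac{9}{2}$ ($U{\left(f \right)} = \frac{\left(-3 + 6\right)^{2}}{2} = \frac{3^{2}}{2} = \frac{1}{2} \cdot 9 = \frac{9}{2}$)
$\left(U{\left(-7 \right)} + 77\right)^{2} = \left(\frac{9}{2} + 77\right)^{2} = \left(\frac{163}{2}\right)^{2} = \frac{26569}{4}$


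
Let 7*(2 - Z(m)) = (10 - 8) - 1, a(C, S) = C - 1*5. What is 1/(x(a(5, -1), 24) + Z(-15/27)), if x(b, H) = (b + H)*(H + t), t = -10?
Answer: 7/2365 ≈ 0.0029598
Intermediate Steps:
a(C, S) = -5 + C (a(C, S) = C - 5 = -5 + C)
x(b, H) = (-10 + H)*(H + b) (x(b, H) = (b + H)*(H - 10) = (H + b)*(-10 + H) = (-10 + H)*(H + b))
Z(m) = 13/7 (Z(m) = 2 - ((10 - 8) - 1)/7 = 2 - (2 - 1)/7 = 2 - 1/7*1 = 2 - 1/7 = 13/7)
1/(x(a(5, -1), 24) + Z(-15/27)) = 1/((24**2 - 10*24 - 10*(-5 + 5) + 24*(-5 + 5)) + 13/7) = 1/((576 - 240 - 10*0 + 24*0) + 13/7) = 1/((576 - 240 + 0 + 0) + 13/7) = 1/(336 + 13/7) = 1/(2365/7) = 7/2365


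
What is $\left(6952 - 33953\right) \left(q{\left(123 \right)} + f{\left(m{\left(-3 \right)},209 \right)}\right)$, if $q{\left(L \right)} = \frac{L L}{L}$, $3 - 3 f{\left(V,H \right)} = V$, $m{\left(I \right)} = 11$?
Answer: $- \frac{9747361}{3} \approx -3.2491 \cdot 10^{6}$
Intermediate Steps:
$f{\left(V,H \right)} = 1 - \frac{V}{3}$
$q{\left(L \right)} = L$ ($q{\left(L \right)} = \frac{L^{2}}{L} = L$)
$\left(6952 - 33953\right) \left(q{\left(123 \right)} + f{\left(m{\left(-3 \right)},209 \right)}\right) = \left(6952 - 33953\right) \left(123 + \left(1 - \frac{11}{3}\right)\right) = - 27001 \left(123 + \left(1 - \frac{11}{3}\right)\right) = - 27001 \left(123 - \frac{8}{3}\right) = \left(-27001\right) \frac{361}{3} = - \frac{9747361}{3}$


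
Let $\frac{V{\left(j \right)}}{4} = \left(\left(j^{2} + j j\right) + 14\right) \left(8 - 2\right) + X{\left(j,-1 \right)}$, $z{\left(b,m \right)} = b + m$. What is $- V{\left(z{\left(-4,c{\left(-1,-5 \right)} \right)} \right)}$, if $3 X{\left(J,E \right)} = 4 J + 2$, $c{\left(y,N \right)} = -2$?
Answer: $- \frac{6104}{3} \approx -2034.7$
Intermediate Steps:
$X{\left(J,E \right)} = \frac{2}{3} + \frac{4 J}{3}$ ($X{\left(J,E \right)} = \frac{4 J + 2}{3} = \frac{2 + 4 J}{3} = \frac{2}{3} + \frac{4 J}{3}$)
$V{\left(j \right)} = \frac{1016}{3} + 48 j^{2} + \frac{16 j}{3}$ ($V{\left(j \right)} = 4 \left(\left(\left(j^{2} + j j\right) + 14\right) \left(8 - 2\right) + \left(\frac{2}{3} + \frac{4 j}{3}\right)\right) = 4 \left(\left(\left(j^{2} + j^{2}\right) + 14\right) 6 + \left(\frac{2}{3} + \frac{4 j}{3}\right)\right) = 4 \left(\left(2 j^{2} + 14\right) 6 + \left(\frac{2}{3} + \frac{4 j}{3}\right)\right) = 4 \left(\left(14 + 2 j^{2}\right) 6 + \left(\frac{2}{3} + \frac{4 j}{3}\right)\right) = 4 \left(\left(84 + 12 j^{2}\right) + \left(\frac{2}{3} + \frac{4 j}{3}\right)\right) = 4 \left(\frac{254}{3} + 12 j^{2} + \frac{4 j}{3}\right) = \frac{1016}{3} + 48 j^{2} + \frac{16 j}{3}$)
$- V{\left(z{\left(-4,c{\left(-1,-5 \right)} \right)} \right)} = - (\frac{1016}{3} + 48 \left(-4 - 2\right)^{2} + \frac{16 \left(-4 - 2\right)}{3}) = - (\frac{1016}{3} + 48 \left(-6\right)^{2} + \frac{16}{3} \left(-6\right)) = - (\frac{1016}{3} + 48 \cdot 36 - 32) = - (\frac{1016}{3} + 1728 - 32) = \left(-1\right) \frac{6104}{3} = - \frac{6104}{3}$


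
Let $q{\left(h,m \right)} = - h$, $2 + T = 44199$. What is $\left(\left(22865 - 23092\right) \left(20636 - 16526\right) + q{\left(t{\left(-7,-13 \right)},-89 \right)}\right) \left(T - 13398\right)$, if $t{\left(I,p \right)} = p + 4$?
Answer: $-28734265839$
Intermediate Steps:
$T = 44197$ ($T = -2 + 44199 = 44197$)
$t{\left(I,p \right)} = 4 + p$
$\left(\left(22865 - 23092\right) \left(20636 - 16526\right) + q{\left(t{\left(-7,-13 \right)},-89 \right)}\right) \left(T - 13398\right) = \left(\left(22865 - 23092\right) \left(20636 - 16526\right) - \left(4 - 13\right)\right) \left(44197 - 13398\right) = \left(\left(-227\right) 4110 - -9\right) 30799 = \left(-932970 + 9\right) 30799 = \left(-932961\right) 30799 = -28734265839$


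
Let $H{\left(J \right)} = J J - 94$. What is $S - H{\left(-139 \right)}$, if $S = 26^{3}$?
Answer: $-1651$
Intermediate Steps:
$S = 17576$
$H{\left(J \right)} = -94 + J^{2}$ ($H{\left(J \right)} = J^{2} - 94 = -94 + J^{2}$)
$S - H{\left(-139 \right)} = 17576 - \left(-94 + \left(-139\right)^{2}\right) = 17576 - \left(-94 + 19321\right) = 17576 - 19227 = -1651$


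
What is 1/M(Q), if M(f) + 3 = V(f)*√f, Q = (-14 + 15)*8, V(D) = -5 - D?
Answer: 3/1343 - 26*√2/1343 ≈ -0.025145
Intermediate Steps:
Q = 8 (Q = 1*8 = 8)
M(f) = -3 + √f*(-5 - f) (M(f) = -3 + (-5 - f)*√f = -3 + √f*(-5 - f))
1/M(Q) = 1/(-3 - √8*(5 + 8)) = 1/(-3 - 1*2*√2*13) = 1/(-3 - 26*√2)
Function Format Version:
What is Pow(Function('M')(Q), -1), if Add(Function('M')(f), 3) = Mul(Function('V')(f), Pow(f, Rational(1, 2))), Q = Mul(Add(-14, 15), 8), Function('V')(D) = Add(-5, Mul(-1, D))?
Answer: Add(Rational(3, 1343), Mul(Rational(-26, 1343), Pow(2, Rational(1, 2)))) ≈ -0.025145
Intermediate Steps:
Q = 8 (Q = Mul(1, 8) = 8)
Function('M')(f) = Add(-3, Mul(Pow(f, Rational(1, 2)), Add(-5, Mul(-1, f)))) (Function('M')(f) = Add(-3, Mul(Add(-5, Mul(-1, f)), Pow(f, Rational(1, 2)))) = Add(-3, Mul(Pow(f, Rational(1, 2)), Add(-5, Mul(-1, f)))))
Pow(Function('M')(Q), -1) = Pow(Add(-3, Mul(-1, Pow(8, Rational(1, 2)), Add(5, 8))), -1) = Pow(Add(-3, Mul(-1, Mul(2, Pow(2, Rational(1, 2))), 13)), -1) = Pow(Add(-3, Mul(-26, Pow(2, Rational(1, 2)))), -1)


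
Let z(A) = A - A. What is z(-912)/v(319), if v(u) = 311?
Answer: 0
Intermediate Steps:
z(A) = 0
z(-912)/v(319) = 0/311 = 0*(1/311) = 0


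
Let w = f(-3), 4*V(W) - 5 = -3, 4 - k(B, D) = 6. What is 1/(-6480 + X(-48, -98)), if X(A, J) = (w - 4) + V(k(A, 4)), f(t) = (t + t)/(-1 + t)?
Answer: -1/6482 ≈ -0.00015427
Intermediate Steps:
k(B, D) = -2 (k(B, D) = 4 - 1*6 = 4 - 6 = -2)
V(W) = 1/2 (V(W) = 5/4 + (1/4)*(-3) = 5/4 - 3/4 = 1/2)
f(t) = 2*t/(-1 + t) (f(t) = (2*t)/(-1 + t) = 2*t/(-1 + t))
w = 3/2 (w = 2*(-3)/(-1 - 3) = 2*(-3)/(-4) = 2*(-3)*(-1/4) = 3/2 ≈ 1.5000)
X(A, J) = -2 (X(A, J) = (3/2 - 4) + 1/2 = -5/2 + 1/2 = -2)
1/(-6480 + X(-48, -98)) = 1/(-6480 - 2) = 1/(-6482) = -1/6482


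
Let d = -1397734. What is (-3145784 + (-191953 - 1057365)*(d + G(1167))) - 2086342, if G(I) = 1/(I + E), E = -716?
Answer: 787540263742668/451 ≈ 1.7462e+12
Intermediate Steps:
G(I) = 1/(-716 + I) (G(I) = 1/(I - 716) = 1/(-716 + I))
(-3145784 + (-191953 - 1057365)*(d + G(1167))) - 2086342 = (-3145784 + (-191953 - 1057365)*(-1397734 + 1/(-716 + 1167))) - 2086342 = (-3145784 - 1249318*(-1397734 + 1/451)) - 2086342 = (-3145784 - 1249318*(-630378033/451)) - 2086342 = (-3145784 + 787542623431494/451) - 2086342 = 787541204682910/451 - 2086342 = 787540263742668/451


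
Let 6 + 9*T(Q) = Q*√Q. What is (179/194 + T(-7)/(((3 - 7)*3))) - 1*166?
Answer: -144064/873 + 7*I*√7/108 ≈ -165.02 + 0.17148*I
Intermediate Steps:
T(Q) = -⅔ + Q^(3/2)/9 (T(Q) = -⅔ + (Q*√Q)/9 = -⅔ + Q^(3/2)/9)
(179/194 + T(-7)/(((3 - 7)*3))) - 1*166 = (179/194 + (-⅔ + (-7)^(3/2)/9)/(((3 - 7)*3))) - 1*166 = (179*(1/194) + (-⅔ + (-7*I*√7)/9)/((-4*3))) - 166 = (179/194 + (-⅔ - 7*I*√7/9)/(-12)) - 166 = (179/194 + (-⅔ - 7*I*√7/9)*(-1/12)) - 166 = (179/194 + (1/18 + 7*I*√7/108)) - 166 = (854/873 + 7*I*√7/108) - 166 = -144064/873 + 7*I*√7/108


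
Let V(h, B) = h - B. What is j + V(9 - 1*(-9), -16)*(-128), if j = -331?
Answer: -4683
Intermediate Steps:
j + V(9 - 1*(-9), -16)*(-128) = -331 + ((9 - 1*(-9)) - 1*(-16))*(-128) = -331 + ((9 + 9) + 16)*(-128) = -331 + (18 + 16)*(-128) = -331 + 34*(-128) = -331 - 4352 = -4683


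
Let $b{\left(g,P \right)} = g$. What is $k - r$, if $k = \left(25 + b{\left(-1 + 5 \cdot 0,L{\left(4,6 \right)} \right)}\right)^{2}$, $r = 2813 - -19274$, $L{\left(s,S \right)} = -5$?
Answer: $-21511$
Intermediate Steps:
$r = 22087$ ($r = 2813 + 19274 = 22087$)
$k = 576$ ($k = \left(25 + \left(-1 + 5 \cdot 0\right)\right)^{2} = \left(25 + \left(-1 + 0\right)\right)^{2} = \left(25 - 1\right)^{2} = 24^{2} = 576$)
$k - r = 576 - 22087 = -21511$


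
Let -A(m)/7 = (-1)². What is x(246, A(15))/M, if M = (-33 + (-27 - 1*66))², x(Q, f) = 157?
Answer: 157/15876 ≈ 0.0098891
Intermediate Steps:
A(m) = -7 (A(m) = -7*(-1)² = -7*1 = -7)
M = 15876 (M = (-33 + (-27 - 66))² = (-33 - 93)² = (-126)² = 15876)
x(246, A(15))/M = 157/15876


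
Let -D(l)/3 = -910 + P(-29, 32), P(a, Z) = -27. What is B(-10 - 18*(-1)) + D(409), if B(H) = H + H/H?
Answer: 2820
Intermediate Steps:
B(H) = 1 + H (B(H) = H + 1 = 1 + H)
D(l) = 2811 (D(l) = -3*(-910 - 27) = -3*(-937) = 2811)
B(-10 - 18*(-1)) + D(409) = (1 + (-10 - 18*(-1))) + 2811 = (1 + (-10 + 18)) + 2811 = (1 + 8) + 2811 = 9 + 2811 = 2820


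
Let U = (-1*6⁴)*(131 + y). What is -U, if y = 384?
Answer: 667440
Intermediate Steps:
U = -667440 (U = (-1*6⁴)*(131 + 384) = -1*1296*515 = -1296*515 = -667440)
-U = -1*(-667440) = 667440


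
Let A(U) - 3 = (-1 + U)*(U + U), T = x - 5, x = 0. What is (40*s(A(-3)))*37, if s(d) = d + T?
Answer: 32560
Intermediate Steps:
T = -5 (T = 0 - 5 = -5)
A(U) = 3 + 2*U*(-1 + U) (A(U) = 3 + (-1 + U)*(U + U) = 3 + (-1 + U)*(2*U) = 3 + 2*U*(-1 + U))
s(d) = -5 + d (s(d) = d - 5 = -5 + d)
(40*s(A(-3)))*37 = (40*(-5 + (3 - 2*(-3) + 2*(-3)**2)))*37 = (40*(-5 + (3 + 6 + 2*9)))*37 = (40*(-5 + (3 + 6 + 18)))*37 = (40*(-5 + 27))*37 = (40*22)*37 = 880*37 = 32560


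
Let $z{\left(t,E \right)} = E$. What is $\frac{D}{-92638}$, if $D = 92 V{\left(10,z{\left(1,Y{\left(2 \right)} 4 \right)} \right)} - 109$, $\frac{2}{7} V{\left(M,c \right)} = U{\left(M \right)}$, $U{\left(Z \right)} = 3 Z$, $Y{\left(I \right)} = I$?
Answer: $- \frac{9551}{92638} \approx -0.1031$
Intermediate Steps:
$V{\left(M,c \right)} = \frac{21 M}{2}$ ($V{\left(M,c \right)} = \frac{7 \cdot 3 M}{2} = \frac{21 M}{2}$)
$D = 9551$ ($D = 92 \cdot \frac{21}{2} \cdot 10 - 109 = 92 \cdot 105 - 109 = 9660 - 109 = 9551$)
$\frac{D}{-92638} = \frac{9551}{-92638} = 9551 \left(- \frac{1}{92638}\right) = - \frac{9551}{92638}$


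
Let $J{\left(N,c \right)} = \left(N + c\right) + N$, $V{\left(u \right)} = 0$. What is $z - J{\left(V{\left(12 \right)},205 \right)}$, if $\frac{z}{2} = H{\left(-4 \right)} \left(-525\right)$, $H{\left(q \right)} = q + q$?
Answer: $8195$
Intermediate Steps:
$J{\left(N,c \right)} = c + 2 N$
$H{\left(q \right)} = 2 q$
$z = 8400$ ($z = 2 \cdot 2 \left(-4\right) \left(-525\right) = 2 \left(\left(-8\right) \left(-525\right)\right) = 2 \cdot 4200 = 8400$)
$z - J{\left(V{\left(12 \right)},205 \right)} = 8400 - \left(205 + 2 \cdot 0\right) = 8400 - \left(205 + 0\right) = 8400 - 205 = 8195$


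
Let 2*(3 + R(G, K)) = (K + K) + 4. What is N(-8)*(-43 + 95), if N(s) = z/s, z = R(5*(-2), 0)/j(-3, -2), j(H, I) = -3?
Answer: -13/6 ≈ -2.1667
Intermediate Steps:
R(G, K) = -1 + K (R(G, K) = -3 + ((K + K) + 4)/2 = -3 + (2*K + 4)/2 = -3 + (4 + 2*K)/2 = -3 + (2 + K) = -1 + K)
z = ⅓ (z = (-1 + 0)/(-3) = -1*(-⅓) = ⅓ ≈ 0.33333)
N(s) = 1/(3*s)
N(-8)*(-43 + 95) = ((⅓)/(-8))*(-43 + 95) = ((⅓)*(-⅛))*52 = -1/24*52 = -13/6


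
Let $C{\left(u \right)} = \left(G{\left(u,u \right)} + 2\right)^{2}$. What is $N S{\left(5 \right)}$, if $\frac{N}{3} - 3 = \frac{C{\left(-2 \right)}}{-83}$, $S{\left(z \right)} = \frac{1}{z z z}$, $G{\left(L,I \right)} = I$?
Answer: $\frac{9}{125} \approx 0.072$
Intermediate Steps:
$C{\left(u \right)} = \left(2 + u\right)^{2}$ ($C{\left(u \right)} = \left(u + 2\right)^{2} = \left(2 + u\right)^{2}$)
$S{\left(z \right)} = \frac{1}{z^{3}}$ ($S{\left(z \right)} = \frac{1}{z^{2} z} = \frac{1}{z^{3}}$)
$N = 9$ ($N = 9 + 3 \frac{\left(2 - 2\right)^{2}}{-83} = 9 + 3 \cdot 0^{2} \left(- \frac{1}{83}\right) = 9 + 3 \cdot 0 \left(- \frac{1}{83}\right) = 9 + 3 \cdot 0 = 9 + 0 = 9$)
$N S{\left(5 \right)} = \frac{9}{125}$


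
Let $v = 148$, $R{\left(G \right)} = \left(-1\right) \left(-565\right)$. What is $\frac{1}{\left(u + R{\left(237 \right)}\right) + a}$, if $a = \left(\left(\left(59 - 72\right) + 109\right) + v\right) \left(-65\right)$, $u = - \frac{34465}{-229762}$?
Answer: $- \frac{229762}{3514175325} \approx -6.5382 \cdot 10^{-5}$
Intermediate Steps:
$u = \frac{34465}{229762}$ ($u = \left(-34465\right) \left(- \frac{1}{229762}\right) = \frac{34465}{229762} \approx 0.15$)
$R{\left(G \right)} = 565$
$a = -15860$ ($a = \left(\left(\left(59 - 72\right) + 109\right) + 148\right) \left(-65\right) = \left(\left(-13 + 109\right) + 148\right) \left(-65\right) = \left(96 + 148\right) \left(-65\right) = 244 \left(-65\right) = -15860$)
$\frac{1}{\left(u + R{\left(237 \right)}\right) + a} = \frac{1}{\left(\frac{34465}{229762} + 565\right) - 15860} = \frac{1}{\frac{129849995}{229762} - 15860} = \frac{1}{- \frac{3514175325}{229762}} = - \frac{229762}{3514175325}$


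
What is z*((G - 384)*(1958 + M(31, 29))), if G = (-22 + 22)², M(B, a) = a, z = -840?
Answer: 640926720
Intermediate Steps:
G = 0 (G = 0² = 0)
z*((G - 384)*(1958 + M(31, 29))) = -840*(0 - 384)*(1958 + 29) = -(-322560)*1987 = -840*(-763008) = 640926720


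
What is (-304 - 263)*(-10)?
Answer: 5670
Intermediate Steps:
(-304 - 263)*(-10) = -567*(-10) = 5670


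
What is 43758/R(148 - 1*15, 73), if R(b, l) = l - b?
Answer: -7293/10 ≈ -729.30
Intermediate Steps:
43758/R(148 - 1*15, 73) = 43758/(73 - (148 - 1*15)) = 43758/(73 - (148 - 15)) = 43758/(73 - 1*133) = 43758/(73 - 133) = 43758/(-60) = 43758*(-1/60) = -7293/10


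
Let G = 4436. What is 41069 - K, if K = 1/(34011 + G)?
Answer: 1578979842/38447 ≈ 41069.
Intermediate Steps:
K = 1/38447 (K = 1/(34011 + 4436) = 1/38447 ≈ 2.6010e-5)
41069 - K = 41069 - 1*1/38447 = 41069 - 1/38447 = 1578979842/38447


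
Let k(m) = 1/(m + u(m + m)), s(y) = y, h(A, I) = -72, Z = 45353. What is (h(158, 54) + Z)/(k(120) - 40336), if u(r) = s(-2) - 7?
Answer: -5026191/4477295 ≈ -1.1226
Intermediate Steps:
u(r) = -9 (u(r) = -2 - 7 = -9)
k(m) = 1/(-9 + m) (k(m) = 1/(m - 9) = 1/(-9 + m))
(h(158, 54) + Z)/(k(120) - 40336) = (-72 + 45353)/(1/(-9 + 120) - 40336) = 45281/(1/111 - 40336) = 45281/(-4477295/111) = 45281*(-111/4477295) = -5026191/4477295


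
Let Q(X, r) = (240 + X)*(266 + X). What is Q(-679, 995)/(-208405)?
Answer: -181307/208405 ≈ -0.86997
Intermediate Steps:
Q(-679, 995)/(-208405) = (63840 + (-679)² + 506*(-679))/(-208405) = (63840 + 461041 - 343574)*(-1/208405) = 181307*(-1/208405) = -181307/208405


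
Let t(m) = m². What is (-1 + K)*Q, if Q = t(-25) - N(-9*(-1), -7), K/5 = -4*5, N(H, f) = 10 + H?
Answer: -61206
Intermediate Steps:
K = -100 (K = 5*(-4*5) = 5*(-20) = -100)
Q = 606 (Q = (-25)² - (10 - 9*(-1)) = 625 - (10 + 9) = 625 - 1*19 = 625 - 19 = 606)
(-1 + K)*Q = (-1 - 100)*606 = -101*606 = -61206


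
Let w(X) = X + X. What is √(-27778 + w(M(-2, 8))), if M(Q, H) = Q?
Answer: I*√27782 ≈ 166.68*I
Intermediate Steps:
w(X) = 2*X
√(-27778 + w(M(-2, 8))) = √(-27778 + 2*(-2)) = √(-27778 - 4) = √(-27782) = I*√27782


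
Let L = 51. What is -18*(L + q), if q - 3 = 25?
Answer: -1422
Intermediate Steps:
q = 28 (q = 3 + 25 = 28)
-18*(L + q) = -18*(51 + 28) = -18*79 = -1422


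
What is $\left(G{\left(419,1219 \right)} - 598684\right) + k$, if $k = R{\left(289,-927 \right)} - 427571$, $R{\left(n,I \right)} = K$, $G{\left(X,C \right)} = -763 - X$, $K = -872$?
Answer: $-1028309$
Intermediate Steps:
$R{\left(n,I \right)} = -872$
$k = -428443$ ($k = -872 - 427571 = -428443$)
$\left(G{\left(419,1219 \right)} - 598684\right) + k = \left(\left(-763 - 419\right) - 598684\right) - 428443 = \left(-1182 - 598684\right) - 428443 = -599866 - 428443 = -1028309$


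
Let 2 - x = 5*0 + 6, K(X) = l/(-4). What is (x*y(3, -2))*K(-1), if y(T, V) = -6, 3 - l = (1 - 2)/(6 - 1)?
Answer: -96/5 ≈ -19.200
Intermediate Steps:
l = 16/5 (l = 3 - (1 - 2)/(6 - 1) = 3 - (-1)/5 = 3 - 1*(-⅕) = 3 + ⅕ = 16/5 ≈ 3.2000)
K(X) = -⅘ (K(X) = (16/5)/(-4) = (16/5)*(-¼) = -⅘)
x = -4 (x = 2 - (5*0 + 6) = 2 - (0 + 6) = 2 - 1*6 = 2 - 6 = -4)
(x*y(3, -2))*K(-1) = -4*(-6)*(-⅘) = 24*(-⅘) = -96/5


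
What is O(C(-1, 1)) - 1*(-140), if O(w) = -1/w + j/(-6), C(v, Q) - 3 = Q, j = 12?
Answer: 551/4 ≈ 137.75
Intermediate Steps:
C(v, Q) = 3 + Q
O(w) = -2 - 1/w (O(w) = -1/w + 12/(-6) = -1/w + 12*(-⅙) = -1/w - 2 = -2 - 1/w)
O(C(-1, 1)) - 1*(-140) = (-2 - 1/(3 + 1)) - 1*(-140) = (-2 - 1/4) + 140 = (-2 - 1*¼) + 140 = (-2 - ¼) + 140 = -9/4 + 140 = 551/4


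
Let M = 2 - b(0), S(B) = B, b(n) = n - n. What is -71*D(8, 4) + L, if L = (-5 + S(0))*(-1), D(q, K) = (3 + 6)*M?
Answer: -1273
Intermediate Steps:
b(n) = 0
M = 2 (M = 2 - 1*0 = 2 + 0 = 2)
D(q, K) = 18 (D(q, K) = (3 + 6)*2 = 9*2 = 18)
L = 5 (L = (-5 + 0)*(-1) = -5*(-1) = 5)
-71*D(8, 4) + L = -71*18 + 5 = -1278 + 5 = -1273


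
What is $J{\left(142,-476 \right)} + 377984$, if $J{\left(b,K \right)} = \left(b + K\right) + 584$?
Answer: $378234$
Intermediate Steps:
$J{\left(b,K \right)} = 584 + K + b$ ($J{\left(b,K \right)} = \left(K + b\right) + 584 = 584 + K + b$)
$J{\left(142,-476 \right)} + 377984 = \left(584 - 476 + 142\right) + 377984 = 250 + 377984 = 378234$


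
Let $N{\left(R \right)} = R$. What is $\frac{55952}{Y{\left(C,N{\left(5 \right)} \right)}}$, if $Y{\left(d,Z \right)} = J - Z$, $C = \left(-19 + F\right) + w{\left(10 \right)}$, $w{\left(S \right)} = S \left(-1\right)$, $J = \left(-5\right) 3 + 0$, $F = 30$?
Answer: $- \frac{13988}{5} \approx -2797.6$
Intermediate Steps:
$J = -15$ ($J = -15 + 0 = -15$)
$w{\left(S \right)} = - S$
$C = 1$ ($C = \left(-19 + 30\right) - 10 = 11 - 10 = 1$)
$Y{\left(d,Z \right)} = -15 - Z$
$\frac{55952}{Y{\left(C,N{\left(5 \right)} \right)}} = \frac{55952}{-15 - 5} = \frac{55952}{-20} = 55952 \left(- \frac{1}{20}\right) = - \frac{13988}{5}$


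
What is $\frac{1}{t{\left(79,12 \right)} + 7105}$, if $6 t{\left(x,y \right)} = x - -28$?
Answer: $\frac{6}{42737} \approx 0.00014039$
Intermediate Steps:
$t{\left(x,y \right)} = \frac{14}{3} + \frac{x}{6}$ ($t{\left(x,y \right)} = \frac{x - -28}{6} = \frac{x + 28}{6} = \frac{28 + x}{6} = \frac{14}{3} + \frac{x}{6}$)
$\frac{1}{t{\left(79,12 \right)} + 7105} = \frac{1}{\left(\frac{14}{3} + \frac{1}{6} \cdot 79\right) + 7105} = \frac{1}{\left(\frac{14}{3} + \frac{79}{6}\right) + 7105} = \frac{1}{\frac{107}{6} + 7105} = \frac{1}{\frac{42737}{6}} = \frac{6}{42737}$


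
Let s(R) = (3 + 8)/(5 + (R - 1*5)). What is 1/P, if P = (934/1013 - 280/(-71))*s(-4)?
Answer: -143846/1924747 ≈ -0.074735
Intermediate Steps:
s(R) = 11/R (s(R) = 11/(5 + (R - 5)) = 11/(5 + (-5 + R)) = 11/R)
P = -1924747/143846 (P = (934/1013 - 280/(-71))*(11/(-4)) = (934*(1/1013) - 280*(-1/71))*(11*(-¼)) = (934/1013 + 280/71)*(-11/4) = (349954/71923)*(-11/4) = -1924747/143846 ≈ -13.381)
1/P = 1/(-1924747/143846) = -143846/1924747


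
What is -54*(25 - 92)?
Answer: 3618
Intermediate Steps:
-54*(25 - 92) = -54*(-67) = 3618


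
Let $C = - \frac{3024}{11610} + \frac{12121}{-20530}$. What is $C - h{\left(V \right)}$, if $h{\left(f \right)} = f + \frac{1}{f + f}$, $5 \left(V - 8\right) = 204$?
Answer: $- \frac{10697041979}{215400760} \approx -49.661$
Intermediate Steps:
$V = \frac{244}{5}$ ($V = 8 + \frac{1}{5} \cdot 204 = 8 + \frac{204}{5} = \frac{244}{5} \approx 48.8$)
$h{\left(f \right)} = f + \frac{1}{2 f}$
$C = - \frac{751139}{882790}$ ($C = \left(-3024\right) \frac{1}{11610} + 12121 \left(- \frac{1}{20530}\right) = - \frac{56}{215} - \frac{12121}{20530} = - \frac{751139}{882790} \approx -0.85087$)
$C - h{\left(V \right)} = - \frac{751139}{882790} - \left(\frac{244}{5} + \frac{1}{2 \cdot \frac{244}{5}}\right) = - \frac{751139}{882790} - \left(\frac{244}{5} + \frac{1}{2} \cdot \frac{5}{244}\right) = - \frac{751139}{882790} - \left(\frac{244}{5} + \frac{5}{488}\right) = - \frac{751139}{882790} - \frac{119097}{2440} = - \frac{10697041979}{215400760}$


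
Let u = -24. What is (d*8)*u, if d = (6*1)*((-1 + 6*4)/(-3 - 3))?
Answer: 4416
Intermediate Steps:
d = -23 (d = 6*((-1 + 24)/(-6)) = 6*(23*(-1/6)) = 6*(-23/6) = -23)
(d*8)*u = -23*8*(-24) = -184*(-24) = 4416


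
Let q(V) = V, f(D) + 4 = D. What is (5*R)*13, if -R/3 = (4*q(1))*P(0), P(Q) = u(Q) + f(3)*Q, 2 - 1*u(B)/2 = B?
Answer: -3120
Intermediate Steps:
u(B) = 4 - 2*B
f(D) = -4 + D
P(Q) = 4 - 3*Q (P(Q) = (4 - 2*Q) + (-4 + 3)*Q = (4 - 2*Q) - Q = 4 - 3*Q)
R = -48 (R = -3*4*1*(4 - 3*0) = -12*(4 + 0) = -12*4 = -3*16 = -48)
(5*R)*13 = (5*(-48))*13 = -240*13 = -3120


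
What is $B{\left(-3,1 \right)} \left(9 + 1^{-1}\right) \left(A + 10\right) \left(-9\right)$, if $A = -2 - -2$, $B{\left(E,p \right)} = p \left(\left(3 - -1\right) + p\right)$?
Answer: $-4500$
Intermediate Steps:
$B{\left(E,p \right)} = p \left(4 + p\right)$ ($B{\left(E,p \right)} = p \left(\left(3 + 1\right) + p\right) = p \left(4 + p\right)$)
$A = 0$ ($A = -2 + 2 = 0$)
$B{\left(-3,1 \right)} \left(9 + 1^{-1}\right) \left(A + 10\right) \left(-9\right) = 1 \left(4 + 1\right) \left(9 + 1^{-1}\right) \left(0 + 10\right) \left(-9\right) = 1 \cdot 5 \left(9 + 1\right) 10 \left(-9\right) = 5 \cdot 10 \cdot 10 \left(-9\right) = 5 \cdot 100 \left(-9\right) = 500 \left(-9\right) = -4500$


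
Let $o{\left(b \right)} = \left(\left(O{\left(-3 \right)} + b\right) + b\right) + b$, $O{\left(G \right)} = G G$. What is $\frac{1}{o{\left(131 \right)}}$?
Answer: $\frac{1}{402} \approx 0.0024876$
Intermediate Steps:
$O{\left(G \right)} = G^{2}$
$o{\left(b \right)} = 9 + 3 b$ ($o{\left(b \right)} = \left(\left(\left(-3\right)^{2} + b\right) + b\right) + b = \left(\left(9 + b\right) + b\right) + b = \left(9 + 2 b\right) + b = 9 + 3 b$)
$\frac{1}{o{\left(131 \right)}} = \frac{1}{9 + 3 \cdot 131} = \frac{1}{9 + 393} = \frac{1}{402}$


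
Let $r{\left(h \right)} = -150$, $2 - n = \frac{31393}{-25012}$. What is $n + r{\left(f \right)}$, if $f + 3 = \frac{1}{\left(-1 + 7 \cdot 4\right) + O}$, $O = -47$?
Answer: $- \frac{3670383}{25012} \approx -146.74$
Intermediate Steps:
$n = \frac{81417}{25012}$ ($n = 2 - \frac{31393}{-25012} = 2 - 31393 \left(- \frac{1}{25012}\right) = 2 - - \frac{31393}{25012} = 2 + \frac{31393}{25012} = \frac{81417}{25012} \approx 3.2551$)
$f = - \frac{61}{20}$ ($f = -3 + \frac{1}{\left(-1 + 7 \cdot 4\right) - 47} = -3 + \frac{1}{\left(-1 + 28\right) - 47} = -3 + \frac{1}{27 - 47} = -3 + \frac{1}{-20} = -3 - \frac{1}{20} = - \frac{61}{20} \approx -3.05$)
$n + r{\left(f \right)} = \frac{81417}{25012} - 150 = - \frac{3670383}{25012}$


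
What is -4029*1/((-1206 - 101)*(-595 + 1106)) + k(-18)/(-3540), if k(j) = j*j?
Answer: -16844124/197023715 ≈ -0.085493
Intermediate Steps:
k(j) = j²
-4029*1/((-1206 - 101)*(-595 + 1106)) + k(-18)/(-3540) = -4029*1/((-1206 - 101)*(-595 + 1106)) + (-18)²/(-3540) = -4029/((-1307*511)) + 324*(-1/3540) = -4029/(-667877) - 27/295 = -4029*(-1/667877) - 27/295 = 4029/667877 - 27/295 = -16844124/197023715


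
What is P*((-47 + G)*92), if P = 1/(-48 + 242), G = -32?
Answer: -3634/97 ≈ -37.464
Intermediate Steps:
P = 1/194 ≈ 0.0051546
P*((-47 + G)*92) = ((-47 - 32)*92)/194 = (-79*92)/194 = (1/194)*(-7268) = -3634/97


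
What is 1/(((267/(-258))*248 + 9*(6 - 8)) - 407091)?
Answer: -43/17516723 ≈ -2.4548e-6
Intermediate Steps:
1/(((267/(-258))*248 + 9*(6 - 8)) - 407091) = 1/(((267*(-1/258))*248 + 9*(-2)) - 407091) = 1/((-89/86*248 - 18) - 407091) = 1/((-11036/43 - 18) - 407091) = 1/(-11810/43 - 407091) = 1/(-17516723/43) = -43/17516723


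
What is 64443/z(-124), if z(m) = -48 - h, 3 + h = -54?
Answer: 21481/3 ≈ 7160.3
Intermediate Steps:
h = -57 (h = -3 - 54 = -57)
z(m) = 9 (z(m) = -48 - 1*(-57) = -48 + 57 = 9)
64443/z(-124) = 64443/9 = 64443*(⅑) = 21481/3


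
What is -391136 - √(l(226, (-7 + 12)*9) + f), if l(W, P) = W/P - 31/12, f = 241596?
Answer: -391136 - √217438595/30 ≈ -3.9163e+5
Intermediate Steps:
l(W, P) = -31/12 + W/P (l(W, P) = W/P - 31*1/12 = W/P - 31/12 = -31/12 + W/P)
-391136 - √(l(226, (-7 + 12)*9) + f) = -391136 - √((-31/12 + 226/(((-7 + 12)*9))) + 241596) = -391136 - √((-31/12 + 226/((5*9))) + 241596) = -391136 - √((-31/12 + 226/45) + 241596) = -391136 - √(439/180 + 241596) = -391136 - √(43487719/180) = -391136 - √217438595/30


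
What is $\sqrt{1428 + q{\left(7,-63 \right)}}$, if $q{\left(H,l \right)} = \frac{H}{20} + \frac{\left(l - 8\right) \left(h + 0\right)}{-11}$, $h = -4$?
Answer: $\frac{\sqrt{16970635}}{110} \approx 37.45$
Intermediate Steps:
$q{\left(H,l \right)} = - \frac{32}{11} + \frac{H}{20} + \frac{4 l}{11}$ ($q{\left(H,l \right)} = \frac{H}{20} + \frac{\left(l - 8\right) \left(-4 + 0\right)}{-11} = H \frac{1}{20} + \left(-8 + l\right) \left(-4\right) \left(- \frac{1}{11}\right) = \frac{H}{20} + \left(32 - 4 l\right) \left(- \frac{1}{11}\right) = \frac{H}{20} + \left(- \frac{32}{11} + \frac{4 l}{11}\right) = - \frac{32}{11} + \frac{H}{20} + \frac{4 l}{11}$)
$\sqrt{1428 + q{\left(7,-63 \right)}} = \sqrt{1428 + \left(- \frac{32}{11} + \frac{1}{20} \cdot 7 + \frac{4}{11} \left(-63\right)\right)} = \sqrt{1428 - \frac{5603}{220}} = \sqrt{\frac{308557}{220}} = \frac{\sqrt{16970635}}{110}$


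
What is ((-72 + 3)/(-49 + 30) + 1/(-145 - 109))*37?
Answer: 647759/4826 ≈ 134.22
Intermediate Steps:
((-72 + 3)/(-49 + 30) + 1/(-145 - 109))*37 = (-69/(-19) + 1/(-254))*37 = (-69*(-1/19) - 1/254)*37 = (69/19 - 1/254)*37 = (17507/4826)*37 = 647759/4826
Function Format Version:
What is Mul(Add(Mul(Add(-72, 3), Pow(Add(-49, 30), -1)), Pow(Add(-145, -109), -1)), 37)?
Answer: Rational(647759, 4826) ≈ 134.22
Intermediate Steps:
Mul(Add(Mul(Add(-72, 3), Pow(Add(-49, 30), -1)), Pow(Add(-145, -109), -1)), 37) = Mul(Add(Mul(-69, Pow(-19, -1)), Pow(-254, -1)), 37) = Mul(Add(Mul(-69, Rational(-1, 19)), Rational(-1, 254)), 37) = Mul(Add(Rational(69, 19), Rational(-1, 254)), 37) = Mul(Rational(17507, 4826), 37) = Rational(647759, 4826)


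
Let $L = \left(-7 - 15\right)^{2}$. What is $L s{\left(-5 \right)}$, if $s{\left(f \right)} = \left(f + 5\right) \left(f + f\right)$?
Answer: $0$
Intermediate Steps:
$s{\left(f \right)} = 2 f \left(5 + f\right)$ ($s{\left(f \right)} = \left(5 + f\right) 2 f = 2 f \left(5 + f\right)$)
$L = 484$ ($L = \left(-7 - 15\right)^{2} = \left(-22\right)^{2} = 484$)
$L s{\left(-5 \right)} = 484 \cdot 2 \left(-5\right) \left(5 - 5\right) = 484 \cdot 2 \left(-5\right) 0 = 484 \cdot 0 = 0$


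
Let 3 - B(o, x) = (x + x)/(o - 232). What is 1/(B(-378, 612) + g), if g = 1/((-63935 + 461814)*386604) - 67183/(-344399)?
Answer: 16157682948330532620/84046296974354386303 ≈ 0.19225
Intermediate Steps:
g = 10334197420880027/52976009666657484 (g = (1/386604)/397879 - 67183*(-1/344399) = (1/397879)*(1/386604) + 67183/344399 = 1/153821612916 + 67183/344399 = 10334197420880027/52976009666657484 ≈ 0.19507)
B(o, x) = 3 - 2*x/(-232 + o) (B(o, x) = 3 - (x + x)/(o - 232) = 3 - 2*x/(-232 + o))
1/(B(-378, 612) + g) = 1/((-696 - 2*612 + 3*(-378))/(-232 - 378) + 10334197420880027/52976009666657484) = 1/((-696 - 1224 - 1134)/(-610) + 10334197420880027/52976009666657484) = 1/(-1/610*(-3054) + 10334197420880027/52976009666657484) = 1/(1527/305 + 10334197420880027/52976009666657484) = 1/(84046296974354386303/16157682948330532620) = 16157682948330532620/84046296974354386303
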